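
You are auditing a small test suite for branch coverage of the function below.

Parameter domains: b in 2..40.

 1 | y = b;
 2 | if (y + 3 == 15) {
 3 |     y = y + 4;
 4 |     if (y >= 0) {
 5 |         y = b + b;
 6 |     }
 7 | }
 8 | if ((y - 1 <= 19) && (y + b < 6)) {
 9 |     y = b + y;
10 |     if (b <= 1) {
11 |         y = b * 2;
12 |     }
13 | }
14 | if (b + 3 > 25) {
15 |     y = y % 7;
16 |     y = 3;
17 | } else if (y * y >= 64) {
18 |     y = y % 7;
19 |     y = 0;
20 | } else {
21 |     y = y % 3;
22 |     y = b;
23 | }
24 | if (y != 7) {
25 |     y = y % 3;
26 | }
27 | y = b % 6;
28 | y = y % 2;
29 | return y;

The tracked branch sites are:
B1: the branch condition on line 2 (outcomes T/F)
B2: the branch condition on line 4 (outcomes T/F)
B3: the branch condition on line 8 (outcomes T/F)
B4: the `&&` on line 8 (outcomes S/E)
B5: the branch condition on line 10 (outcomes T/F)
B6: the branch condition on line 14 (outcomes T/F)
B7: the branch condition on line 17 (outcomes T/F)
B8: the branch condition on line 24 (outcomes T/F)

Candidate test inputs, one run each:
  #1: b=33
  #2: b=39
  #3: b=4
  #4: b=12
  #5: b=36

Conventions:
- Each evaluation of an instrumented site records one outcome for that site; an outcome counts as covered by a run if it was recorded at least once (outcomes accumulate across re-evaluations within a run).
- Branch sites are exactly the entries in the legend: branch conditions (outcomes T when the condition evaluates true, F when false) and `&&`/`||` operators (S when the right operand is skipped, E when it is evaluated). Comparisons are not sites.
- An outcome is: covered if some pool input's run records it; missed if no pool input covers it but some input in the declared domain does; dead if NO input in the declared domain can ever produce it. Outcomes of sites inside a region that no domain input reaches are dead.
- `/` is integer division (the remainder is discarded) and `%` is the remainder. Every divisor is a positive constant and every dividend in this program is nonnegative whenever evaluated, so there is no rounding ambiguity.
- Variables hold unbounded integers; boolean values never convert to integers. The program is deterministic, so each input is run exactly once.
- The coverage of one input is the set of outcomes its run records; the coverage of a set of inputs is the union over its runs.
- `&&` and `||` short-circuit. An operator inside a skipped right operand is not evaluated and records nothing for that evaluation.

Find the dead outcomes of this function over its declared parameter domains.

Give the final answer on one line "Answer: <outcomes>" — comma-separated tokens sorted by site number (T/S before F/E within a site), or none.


exhaustive pass over the 39-input domain:
  B2=F: no domain input ever produces it -> dead
  B5=T: no domain input ever produces it -> dead
  reachable outcomes have witnesses, e.g. B1=T (e.g. b=12), B1=F (e.g. b=2), B2=T (e.g. b=12), B3=T (e.g. b=2)
Answer: B2=F, B5=T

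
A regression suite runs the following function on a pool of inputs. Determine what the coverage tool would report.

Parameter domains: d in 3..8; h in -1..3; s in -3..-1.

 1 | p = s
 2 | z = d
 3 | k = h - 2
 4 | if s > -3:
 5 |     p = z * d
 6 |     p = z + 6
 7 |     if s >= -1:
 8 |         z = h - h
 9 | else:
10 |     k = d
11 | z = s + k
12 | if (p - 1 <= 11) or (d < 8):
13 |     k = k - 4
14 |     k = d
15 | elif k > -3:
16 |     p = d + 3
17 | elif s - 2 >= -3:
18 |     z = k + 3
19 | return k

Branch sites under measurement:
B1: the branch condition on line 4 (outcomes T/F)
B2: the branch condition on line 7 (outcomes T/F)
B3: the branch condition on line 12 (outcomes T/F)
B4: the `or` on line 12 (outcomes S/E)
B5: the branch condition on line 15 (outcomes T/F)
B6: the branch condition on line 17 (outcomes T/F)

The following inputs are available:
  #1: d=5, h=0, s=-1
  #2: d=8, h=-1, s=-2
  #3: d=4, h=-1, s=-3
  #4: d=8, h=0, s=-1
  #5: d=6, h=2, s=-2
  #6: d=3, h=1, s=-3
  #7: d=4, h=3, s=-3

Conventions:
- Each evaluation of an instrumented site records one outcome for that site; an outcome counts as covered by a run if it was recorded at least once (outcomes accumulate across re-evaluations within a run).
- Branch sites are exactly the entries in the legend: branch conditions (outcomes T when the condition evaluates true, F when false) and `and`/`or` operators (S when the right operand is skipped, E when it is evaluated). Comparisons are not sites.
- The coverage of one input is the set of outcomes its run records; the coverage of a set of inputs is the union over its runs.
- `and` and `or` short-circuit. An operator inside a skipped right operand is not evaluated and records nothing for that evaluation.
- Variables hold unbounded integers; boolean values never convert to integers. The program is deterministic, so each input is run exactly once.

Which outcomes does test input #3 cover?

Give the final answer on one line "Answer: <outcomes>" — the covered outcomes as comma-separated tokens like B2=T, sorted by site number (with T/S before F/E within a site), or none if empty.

Running input #3 (d=4, h=-1, s=-3), event by event:
  B1->F, B4->S, B3->T
distinct outcomes covered: B1=F, B3=T, B4=S

Answer: B1=F, B3=T, B4=S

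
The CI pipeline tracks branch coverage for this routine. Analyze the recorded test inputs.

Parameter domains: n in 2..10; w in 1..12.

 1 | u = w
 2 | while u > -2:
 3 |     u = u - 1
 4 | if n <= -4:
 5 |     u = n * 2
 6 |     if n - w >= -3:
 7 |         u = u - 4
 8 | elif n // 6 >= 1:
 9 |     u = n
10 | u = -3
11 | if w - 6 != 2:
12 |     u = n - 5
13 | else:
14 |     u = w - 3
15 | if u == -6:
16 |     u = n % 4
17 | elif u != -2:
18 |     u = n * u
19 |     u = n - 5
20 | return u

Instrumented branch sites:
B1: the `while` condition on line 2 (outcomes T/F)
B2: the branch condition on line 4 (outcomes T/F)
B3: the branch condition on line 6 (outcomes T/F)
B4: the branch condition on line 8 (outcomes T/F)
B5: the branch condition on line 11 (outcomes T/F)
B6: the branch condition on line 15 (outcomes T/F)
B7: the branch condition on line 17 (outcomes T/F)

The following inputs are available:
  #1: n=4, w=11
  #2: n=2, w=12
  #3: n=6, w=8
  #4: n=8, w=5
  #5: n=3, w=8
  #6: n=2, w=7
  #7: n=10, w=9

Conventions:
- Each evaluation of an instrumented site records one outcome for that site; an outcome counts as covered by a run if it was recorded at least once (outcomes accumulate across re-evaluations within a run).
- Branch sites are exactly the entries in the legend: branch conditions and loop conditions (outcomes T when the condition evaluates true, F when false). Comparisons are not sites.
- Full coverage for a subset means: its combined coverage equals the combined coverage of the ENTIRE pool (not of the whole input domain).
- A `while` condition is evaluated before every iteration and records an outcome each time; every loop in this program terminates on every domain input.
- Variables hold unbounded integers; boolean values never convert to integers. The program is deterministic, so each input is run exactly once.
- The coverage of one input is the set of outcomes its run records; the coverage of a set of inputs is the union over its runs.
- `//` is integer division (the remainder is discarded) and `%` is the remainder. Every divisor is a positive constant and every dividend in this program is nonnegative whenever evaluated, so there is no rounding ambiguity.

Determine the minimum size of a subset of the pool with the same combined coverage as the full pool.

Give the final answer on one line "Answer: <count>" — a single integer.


#1 (n=4, w=11) -> B1->T, B1->T, B1->T, B1->T, B1->T, B1->T, B1->T, B1->T, B1->T, B1->T, B1->T, B1->T, B1->T, B1->F, ...; covered: B1=T, B1=F, B2=F, B4=F, B5=T, B6=F, B7=T
#2 (n=2, w=12) -> B1->T, B1->T, B1->T, B1->T, B1->T, B1->T, B1->T, B1->T, B1->T, B1->T, B1->T, B1->T, B1->T, B1->T, ...; covered: B1=T, B1=F, B2=F, B4=F, B5=T, B6=F, B7=T
#3 (n=6, w=8) -> B1->T, B1->T, B1->T, B1->T, B1->T, B1->T, B1->T, B1->T, B1->T, B1->T, B1->F, B2->F, B4->T, B5->F, ...; covered: B1=T, B1=F, B2=F, B4=T, B5=F, B6=F, B7=T
#4 (n=8, w=5) -> B1->T, B1->T, B1->T, B1->T, B1->T, B1->T, B1->T, B1->F, B2->F, B4->T, B5->T, B6->F, B7->T; covered: B1=T, B1=F, B2=F, B4=T, B5=T, B6=F, B7=T
#5 (n=3, w=8) -> B1->T, B1->T, B1->T, B1->T, B1->T, B1->T, B1->T, B1->T, B1->T, B1->T, B1->F, B2->F, B4->F, B5->F, ...; covered: B1=T, B1=F, B2=F, B4=F, B5=F, B6=F, B7=T
#6 (n=2, w=7) -> B1->T, B1->T, B1->T, B1->T, B1->T, B1->T, B1->T, B1->T, B1->T, B1->F, B2->F, B4->F, B5->T, B6->F, ...; covered: B1=T, B1=F, B2=F, B4=F, B5=T, B6=F, B7=T
#7 (n=10, w=9) -> B1->T, B1->T, B1->T, B1->T, B1->T, B1->T, B1->T, B1->T, B1->T, B1->T, B1->T, B1->F, B2->F, B4->T, ...; covered: B1=T, B1=F, B2=F, B4=T, B5=T, B6=F, B7=T
together the pool reaches 9 outcomes: B1=T, B1=F, B2=F, B4=T, B4=F, B5=T, B5=F, B6=F, B7=T
size 1 is not enough: best union over all size-1 subsets is 7/9
at size 2, {1, 3} reaches all 9 outcomes; every lexicographically earlier size-2 subset fails
Answer: 2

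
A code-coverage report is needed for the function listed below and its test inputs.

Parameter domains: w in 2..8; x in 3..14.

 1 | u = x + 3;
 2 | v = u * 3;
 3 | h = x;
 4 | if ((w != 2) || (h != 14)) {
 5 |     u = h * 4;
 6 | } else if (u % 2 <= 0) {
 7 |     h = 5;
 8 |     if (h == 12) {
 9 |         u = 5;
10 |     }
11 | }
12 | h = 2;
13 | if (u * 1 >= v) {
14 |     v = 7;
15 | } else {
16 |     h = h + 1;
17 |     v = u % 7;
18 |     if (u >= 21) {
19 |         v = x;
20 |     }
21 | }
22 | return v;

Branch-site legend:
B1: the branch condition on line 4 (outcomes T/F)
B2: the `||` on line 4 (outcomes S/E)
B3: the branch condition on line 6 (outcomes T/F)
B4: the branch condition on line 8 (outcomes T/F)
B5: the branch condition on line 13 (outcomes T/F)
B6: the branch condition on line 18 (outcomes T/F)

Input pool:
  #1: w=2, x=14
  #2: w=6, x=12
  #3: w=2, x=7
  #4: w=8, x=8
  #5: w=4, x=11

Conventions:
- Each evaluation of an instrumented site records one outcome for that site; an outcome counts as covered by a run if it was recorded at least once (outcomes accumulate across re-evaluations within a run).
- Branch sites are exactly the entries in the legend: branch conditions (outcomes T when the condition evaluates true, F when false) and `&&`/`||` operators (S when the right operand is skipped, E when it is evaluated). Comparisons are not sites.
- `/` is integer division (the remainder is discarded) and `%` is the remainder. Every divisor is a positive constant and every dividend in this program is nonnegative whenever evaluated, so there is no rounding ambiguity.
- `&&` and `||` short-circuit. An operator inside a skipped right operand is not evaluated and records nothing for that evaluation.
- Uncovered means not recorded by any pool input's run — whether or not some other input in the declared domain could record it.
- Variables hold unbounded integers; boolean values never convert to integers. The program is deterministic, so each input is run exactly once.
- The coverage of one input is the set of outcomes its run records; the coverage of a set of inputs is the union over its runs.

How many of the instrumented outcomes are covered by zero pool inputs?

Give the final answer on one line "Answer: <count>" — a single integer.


input #1 (w=2, x=14): covers B1=F, B2=E, B3=F, B5=F, B6=F
input #2 (w=6, x=12): covers B1=T, B2=S, B5=T
input #3 (w=2, x=7): covers B1=T, B2=E, B5=F, B6=T
input #4 (w=8, x=8): covers B1=T, B2=S, B5=F, B6=T
input #5 (w=4, x=11): covers B1=T, B2=S, B5=T
union over the pool: B1=T, B1=F, B2=S, B2=E, B3=F, B5=T, B5=F, B6=T, B6=F
uncovered (3 of 12): B3=T, B4=T, B4=F
Answer: 3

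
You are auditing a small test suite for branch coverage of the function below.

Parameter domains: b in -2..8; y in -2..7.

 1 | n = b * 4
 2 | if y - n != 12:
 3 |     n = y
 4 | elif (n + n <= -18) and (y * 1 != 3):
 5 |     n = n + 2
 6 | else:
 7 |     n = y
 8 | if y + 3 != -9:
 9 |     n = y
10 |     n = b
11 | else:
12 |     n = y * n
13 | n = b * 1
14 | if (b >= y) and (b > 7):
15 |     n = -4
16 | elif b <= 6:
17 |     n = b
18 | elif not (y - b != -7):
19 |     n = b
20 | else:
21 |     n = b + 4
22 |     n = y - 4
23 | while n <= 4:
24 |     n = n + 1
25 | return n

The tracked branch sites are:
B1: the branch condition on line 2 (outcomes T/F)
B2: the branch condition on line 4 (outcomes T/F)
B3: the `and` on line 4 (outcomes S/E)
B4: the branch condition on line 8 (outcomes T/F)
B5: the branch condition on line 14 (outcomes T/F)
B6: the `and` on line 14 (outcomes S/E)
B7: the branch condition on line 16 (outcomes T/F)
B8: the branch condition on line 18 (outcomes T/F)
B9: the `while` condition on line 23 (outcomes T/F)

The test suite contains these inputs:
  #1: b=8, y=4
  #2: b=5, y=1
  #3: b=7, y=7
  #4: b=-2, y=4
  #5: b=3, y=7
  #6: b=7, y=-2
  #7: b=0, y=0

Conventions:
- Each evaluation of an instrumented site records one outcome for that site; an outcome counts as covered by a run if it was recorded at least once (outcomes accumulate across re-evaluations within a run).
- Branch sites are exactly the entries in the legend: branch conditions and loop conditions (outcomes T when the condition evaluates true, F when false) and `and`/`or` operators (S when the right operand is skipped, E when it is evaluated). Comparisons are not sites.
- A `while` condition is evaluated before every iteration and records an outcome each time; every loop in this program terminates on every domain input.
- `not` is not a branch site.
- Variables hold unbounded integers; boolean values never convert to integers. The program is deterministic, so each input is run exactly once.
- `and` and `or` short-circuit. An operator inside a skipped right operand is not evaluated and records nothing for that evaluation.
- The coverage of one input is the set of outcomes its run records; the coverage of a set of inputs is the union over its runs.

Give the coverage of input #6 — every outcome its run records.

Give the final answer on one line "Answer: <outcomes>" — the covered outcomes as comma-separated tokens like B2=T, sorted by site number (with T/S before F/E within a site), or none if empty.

Simulating input #6 (b=7, y=-2) step by step:
  B1->T, B4->T, B6->E, B5->F, B7->F, B8->F, B9->T, B9->T, B9->T, B9->T
  B9->T, B9->T, B9->T, B9->T, B9->T, B9->T, B9->T, B9->F
collecting distinct outcomes: B1=T, B4=T, B5=F, B6=E, B7=F, B8=F, B9=T, B9=F

Answer: B1=T, B4=T, B5=F, B6=E, B7=F, B8=F, B9=T, B9=F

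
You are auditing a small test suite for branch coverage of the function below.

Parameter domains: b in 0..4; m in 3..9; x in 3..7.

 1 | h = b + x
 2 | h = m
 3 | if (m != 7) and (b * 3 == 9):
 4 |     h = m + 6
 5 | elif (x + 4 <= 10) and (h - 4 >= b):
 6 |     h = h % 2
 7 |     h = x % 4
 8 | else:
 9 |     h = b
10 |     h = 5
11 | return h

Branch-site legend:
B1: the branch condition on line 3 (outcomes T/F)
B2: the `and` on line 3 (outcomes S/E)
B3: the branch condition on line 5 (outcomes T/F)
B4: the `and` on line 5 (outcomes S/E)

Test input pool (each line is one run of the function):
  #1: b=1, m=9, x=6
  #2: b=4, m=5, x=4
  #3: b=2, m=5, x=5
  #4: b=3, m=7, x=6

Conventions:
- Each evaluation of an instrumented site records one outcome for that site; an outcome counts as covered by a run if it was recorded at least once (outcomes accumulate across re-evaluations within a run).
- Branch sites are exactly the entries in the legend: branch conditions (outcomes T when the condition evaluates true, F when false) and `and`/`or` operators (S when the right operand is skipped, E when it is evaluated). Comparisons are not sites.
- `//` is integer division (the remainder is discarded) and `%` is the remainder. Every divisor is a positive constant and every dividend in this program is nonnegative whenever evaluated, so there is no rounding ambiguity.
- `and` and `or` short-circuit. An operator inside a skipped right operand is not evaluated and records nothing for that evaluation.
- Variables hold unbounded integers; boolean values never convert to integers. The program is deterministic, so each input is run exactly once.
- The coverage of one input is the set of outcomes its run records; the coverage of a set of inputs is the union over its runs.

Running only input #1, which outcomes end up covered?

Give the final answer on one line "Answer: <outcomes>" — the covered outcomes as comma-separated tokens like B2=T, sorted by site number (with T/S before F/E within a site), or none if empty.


Simulating input #1 (b=1, m=9, x=6) step by step:
  B2->E, B1->F, B4->E, B3->T
collecting distinct outcomes: B1=F, B2=E, B3=T, B4=E
Answer: B1=F, B2=E, B3=T, B4=E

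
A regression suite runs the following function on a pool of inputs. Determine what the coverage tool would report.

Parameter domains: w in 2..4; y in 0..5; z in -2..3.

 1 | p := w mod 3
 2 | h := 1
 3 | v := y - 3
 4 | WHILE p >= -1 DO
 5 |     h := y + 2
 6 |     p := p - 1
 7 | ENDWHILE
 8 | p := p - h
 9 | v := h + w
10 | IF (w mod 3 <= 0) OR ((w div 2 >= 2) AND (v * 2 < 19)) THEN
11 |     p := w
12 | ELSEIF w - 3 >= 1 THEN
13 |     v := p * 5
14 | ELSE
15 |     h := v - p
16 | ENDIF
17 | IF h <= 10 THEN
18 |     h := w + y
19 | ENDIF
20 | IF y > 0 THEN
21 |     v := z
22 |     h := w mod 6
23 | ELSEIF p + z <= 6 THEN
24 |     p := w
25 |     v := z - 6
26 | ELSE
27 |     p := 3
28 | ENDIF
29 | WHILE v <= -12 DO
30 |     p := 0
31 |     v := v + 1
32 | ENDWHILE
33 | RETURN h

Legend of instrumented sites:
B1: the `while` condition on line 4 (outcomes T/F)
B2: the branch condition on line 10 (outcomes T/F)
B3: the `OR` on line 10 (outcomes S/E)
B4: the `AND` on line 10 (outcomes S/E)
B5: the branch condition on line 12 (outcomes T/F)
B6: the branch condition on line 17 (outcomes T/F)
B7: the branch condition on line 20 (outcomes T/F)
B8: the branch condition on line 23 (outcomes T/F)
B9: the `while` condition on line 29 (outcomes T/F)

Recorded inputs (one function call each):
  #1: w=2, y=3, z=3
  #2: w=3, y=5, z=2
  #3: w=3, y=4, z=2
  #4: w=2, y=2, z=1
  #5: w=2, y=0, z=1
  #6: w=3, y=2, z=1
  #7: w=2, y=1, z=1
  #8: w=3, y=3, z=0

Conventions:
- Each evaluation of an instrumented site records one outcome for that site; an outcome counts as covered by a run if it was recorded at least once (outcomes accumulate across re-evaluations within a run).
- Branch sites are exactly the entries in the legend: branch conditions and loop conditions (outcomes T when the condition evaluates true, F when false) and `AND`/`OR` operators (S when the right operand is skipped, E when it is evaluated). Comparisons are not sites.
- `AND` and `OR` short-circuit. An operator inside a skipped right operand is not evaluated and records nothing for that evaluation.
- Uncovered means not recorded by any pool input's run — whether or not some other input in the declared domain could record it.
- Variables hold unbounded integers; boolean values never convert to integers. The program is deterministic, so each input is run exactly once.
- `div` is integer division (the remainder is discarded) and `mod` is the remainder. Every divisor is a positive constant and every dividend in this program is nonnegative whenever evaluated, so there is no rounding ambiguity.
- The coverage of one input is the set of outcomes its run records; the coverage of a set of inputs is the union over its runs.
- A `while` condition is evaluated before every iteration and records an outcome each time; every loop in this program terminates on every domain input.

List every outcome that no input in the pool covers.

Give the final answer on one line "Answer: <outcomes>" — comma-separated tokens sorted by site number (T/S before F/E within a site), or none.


input #1 (w=2, y=3, z=3): covers B1=T, B1=F, B2=F, B3=E, B4=S, B5=F, B6=F, B7=T, B9=F
input #2 (w=3, y=5, z=2): covers B1=T, B1=F, B2=T, B3=S, B6=T, B7=T, B9=F
input #3 (w=3, y=4, z=2): covers B1=T, B1=F, B2=T, B3=S, B6=T, B7=T, B9=F
input #4 (w=2, y=2, z=1): covers B1=T, B1=F, B2=F, B3=E, B4=S, B5=F, B6=F, B7=T, B9=F
input #5 (w=2, y=0, z=1): covers B1=T, B1=F, B2=F, B3=E, B4=S, B5=F, B6=T, B7=F, B8=T, B9=F
input #6 (w=3, y=2, z=1): covers B1=T, B1=F, B2=T, B3=S, B6=T, B7=T, B9=F
input #7 (w=2, y=1, z=1): covers B1=T, B1=F, B2=F, B3=E, B4=S, B5=F, B6=T, B7=T, B9=F
input #8 (w=3, y=3, z=0): covers B1=T, B1=F, B2=T, B3=S, B6=T, B7=T, B9=F
union over the pool: B1=T, B1=F, B2=T, B2=F, B3=S, B3=E, B4=S, B5=F, B6=T, B6=F, B7=T, B7=F, B8=T, B9=F
uncovered (4 of 18): B4=E, B5=T, B8=F, B9=T
Answer: B4=E, B5=T, B8=F, B9=T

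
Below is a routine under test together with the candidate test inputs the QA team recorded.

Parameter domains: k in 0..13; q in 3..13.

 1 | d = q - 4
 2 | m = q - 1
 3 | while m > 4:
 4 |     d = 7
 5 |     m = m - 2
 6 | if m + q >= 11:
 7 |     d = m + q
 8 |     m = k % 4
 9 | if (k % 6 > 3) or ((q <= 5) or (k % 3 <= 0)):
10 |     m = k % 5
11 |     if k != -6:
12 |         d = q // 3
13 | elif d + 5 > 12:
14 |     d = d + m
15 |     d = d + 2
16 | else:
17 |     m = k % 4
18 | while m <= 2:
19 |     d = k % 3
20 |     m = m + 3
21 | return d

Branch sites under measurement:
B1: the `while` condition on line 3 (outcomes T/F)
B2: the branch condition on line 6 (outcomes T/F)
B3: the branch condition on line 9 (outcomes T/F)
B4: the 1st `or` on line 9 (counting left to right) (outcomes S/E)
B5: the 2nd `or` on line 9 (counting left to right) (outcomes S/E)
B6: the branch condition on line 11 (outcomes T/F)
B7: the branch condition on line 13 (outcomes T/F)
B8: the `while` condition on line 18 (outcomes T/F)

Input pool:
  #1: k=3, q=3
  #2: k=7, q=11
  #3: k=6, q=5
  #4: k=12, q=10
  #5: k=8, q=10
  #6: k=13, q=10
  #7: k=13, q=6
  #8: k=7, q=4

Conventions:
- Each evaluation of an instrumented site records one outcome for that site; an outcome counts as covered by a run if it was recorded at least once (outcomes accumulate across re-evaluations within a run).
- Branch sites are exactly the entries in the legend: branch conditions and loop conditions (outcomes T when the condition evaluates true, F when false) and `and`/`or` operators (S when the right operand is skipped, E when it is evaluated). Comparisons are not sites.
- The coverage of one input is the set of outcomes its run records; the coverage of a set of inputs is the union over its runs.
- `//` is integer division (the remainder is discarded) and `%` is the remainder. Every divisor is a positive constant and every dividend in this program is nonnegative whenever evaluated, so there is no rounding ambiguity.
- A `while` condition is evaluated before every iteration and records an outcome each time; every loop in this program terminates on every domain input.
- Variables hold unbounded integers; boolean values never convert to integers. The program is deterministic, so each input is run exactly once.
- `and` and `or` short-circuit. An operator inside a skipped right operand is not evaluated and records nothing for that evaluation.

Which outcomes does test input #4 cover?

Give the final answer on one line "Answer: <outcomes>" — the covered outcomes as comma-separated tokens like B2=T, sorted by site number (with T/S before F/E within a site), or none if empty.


Running input #4 (k=12, q=10), event by event:
  B1->T, B1->T, B1->T, B1->F, B2->T, B4->E, B5->E, B3->T, B6->T, B8->T
  B8->F
as a set, this run covers: B1=T, B1=F, B2=T, B3=T, B4=E, B5=E, B6=T, B8=T, B8=F
Answer: B1=T, B1=F, B2=T, B3=T, B4=E, B5=E, B6=T, B8=T, B8=F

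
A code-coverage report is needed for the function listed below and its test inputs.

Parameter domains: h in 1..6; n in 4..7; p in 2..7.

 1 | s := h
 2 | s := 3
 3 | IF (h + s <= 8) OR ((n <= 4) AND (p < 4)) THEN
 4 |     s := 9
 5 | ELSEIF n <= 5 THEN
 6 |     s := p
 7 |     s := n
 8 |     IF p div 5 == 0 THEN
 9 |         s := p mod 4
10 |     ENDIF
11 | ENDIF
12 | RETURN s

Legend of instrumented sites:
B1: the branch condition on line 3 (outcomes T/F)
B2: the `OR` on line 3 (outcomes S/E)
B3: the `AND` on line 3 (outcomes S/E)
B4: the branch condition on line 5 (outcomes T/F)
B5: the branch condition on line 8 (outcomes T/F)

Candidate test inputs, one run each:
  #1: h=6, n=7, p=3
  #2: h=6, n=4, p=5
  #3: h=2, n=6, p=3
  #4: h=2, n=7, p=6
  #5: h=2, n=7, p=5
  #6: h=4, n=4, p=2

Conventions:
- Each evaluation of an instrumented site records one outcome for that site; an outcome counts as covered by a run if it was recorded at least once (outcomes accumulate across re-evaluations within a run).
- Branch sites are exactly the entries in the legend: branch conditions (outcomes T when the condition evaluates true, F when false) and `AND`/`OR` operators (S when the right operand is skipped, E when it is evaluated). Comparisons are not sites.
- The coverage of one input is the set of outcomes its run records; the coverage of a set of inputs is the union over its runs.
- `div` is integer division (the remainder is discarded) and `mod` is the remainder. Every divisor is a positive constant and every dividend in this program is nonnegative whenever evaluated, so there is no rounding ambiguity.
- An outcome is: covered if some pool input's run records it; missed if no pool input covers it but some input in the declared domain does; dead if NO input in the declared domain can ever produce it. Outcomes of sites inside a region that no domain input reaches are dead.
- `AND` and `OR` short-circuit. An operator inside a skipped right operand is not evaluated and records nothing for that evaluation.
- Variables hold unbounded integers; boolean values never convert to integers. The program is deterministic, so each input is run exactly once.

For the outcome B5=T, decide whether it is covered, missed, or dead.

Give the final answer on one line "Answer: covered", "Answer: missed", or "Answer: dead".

no pool input records B5=T
but domain input (h=6, n=4, p=4) does record it -> reachable, so missed

Answer: missed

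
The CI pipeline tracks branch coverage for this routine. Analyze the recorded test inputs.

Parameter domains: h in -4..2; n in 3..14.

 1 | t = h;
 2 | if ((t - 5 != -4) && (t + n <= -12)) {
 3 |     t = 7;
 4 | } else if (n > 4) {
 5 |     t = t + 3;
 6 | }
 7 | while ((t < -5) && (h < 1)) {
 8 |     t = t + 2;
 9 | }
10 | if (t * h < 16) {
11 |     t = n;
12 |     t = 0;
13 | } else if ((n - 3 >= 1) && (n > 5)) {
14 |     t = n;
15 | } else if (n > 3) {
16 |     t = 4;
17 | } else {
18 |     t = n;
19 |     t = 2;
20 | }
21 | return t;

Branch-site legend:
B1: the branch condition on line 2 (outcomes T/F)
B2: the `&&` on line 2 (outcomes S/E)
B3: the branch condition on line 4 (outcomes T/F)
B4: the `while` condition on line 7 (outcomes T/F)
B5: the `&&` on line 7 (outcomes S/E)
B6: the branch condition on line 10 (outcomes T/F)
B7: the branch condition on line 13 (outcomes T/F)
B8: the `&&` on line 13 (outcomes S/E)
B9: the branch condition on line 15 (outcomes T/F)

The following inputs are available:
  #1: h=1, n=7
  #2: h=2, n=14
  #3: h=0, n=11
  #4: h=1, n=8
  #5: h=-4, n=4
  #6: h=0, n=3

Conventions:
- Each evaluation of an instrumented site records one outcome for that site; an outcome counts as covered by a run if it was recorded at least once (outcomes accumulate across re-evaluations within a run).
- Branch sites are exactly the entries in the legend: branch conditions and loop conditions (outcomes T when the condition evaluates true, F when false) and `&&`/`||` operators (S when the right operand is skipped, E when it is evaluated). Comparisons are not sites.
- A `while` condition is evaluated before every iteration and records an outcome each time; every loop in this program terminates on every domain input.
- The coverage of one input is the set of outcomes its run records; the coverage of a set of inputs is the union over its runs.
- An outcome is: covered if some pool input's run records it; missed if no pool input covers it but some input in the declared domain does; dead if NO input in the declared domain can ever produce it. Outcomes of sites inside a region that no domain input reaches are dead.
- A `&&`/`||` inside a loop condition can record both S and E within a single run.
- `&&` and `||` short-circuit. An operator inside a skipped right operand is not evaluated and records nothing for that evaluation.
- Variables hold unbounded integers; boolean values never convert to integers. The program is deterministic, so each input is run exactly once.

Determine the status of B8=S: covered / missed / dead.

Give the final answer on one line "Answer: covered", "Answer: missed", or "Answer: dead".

no pool input records B8=S
but domain input (h=-4, n=3) does record it -> reachable, so missed

Answer: missed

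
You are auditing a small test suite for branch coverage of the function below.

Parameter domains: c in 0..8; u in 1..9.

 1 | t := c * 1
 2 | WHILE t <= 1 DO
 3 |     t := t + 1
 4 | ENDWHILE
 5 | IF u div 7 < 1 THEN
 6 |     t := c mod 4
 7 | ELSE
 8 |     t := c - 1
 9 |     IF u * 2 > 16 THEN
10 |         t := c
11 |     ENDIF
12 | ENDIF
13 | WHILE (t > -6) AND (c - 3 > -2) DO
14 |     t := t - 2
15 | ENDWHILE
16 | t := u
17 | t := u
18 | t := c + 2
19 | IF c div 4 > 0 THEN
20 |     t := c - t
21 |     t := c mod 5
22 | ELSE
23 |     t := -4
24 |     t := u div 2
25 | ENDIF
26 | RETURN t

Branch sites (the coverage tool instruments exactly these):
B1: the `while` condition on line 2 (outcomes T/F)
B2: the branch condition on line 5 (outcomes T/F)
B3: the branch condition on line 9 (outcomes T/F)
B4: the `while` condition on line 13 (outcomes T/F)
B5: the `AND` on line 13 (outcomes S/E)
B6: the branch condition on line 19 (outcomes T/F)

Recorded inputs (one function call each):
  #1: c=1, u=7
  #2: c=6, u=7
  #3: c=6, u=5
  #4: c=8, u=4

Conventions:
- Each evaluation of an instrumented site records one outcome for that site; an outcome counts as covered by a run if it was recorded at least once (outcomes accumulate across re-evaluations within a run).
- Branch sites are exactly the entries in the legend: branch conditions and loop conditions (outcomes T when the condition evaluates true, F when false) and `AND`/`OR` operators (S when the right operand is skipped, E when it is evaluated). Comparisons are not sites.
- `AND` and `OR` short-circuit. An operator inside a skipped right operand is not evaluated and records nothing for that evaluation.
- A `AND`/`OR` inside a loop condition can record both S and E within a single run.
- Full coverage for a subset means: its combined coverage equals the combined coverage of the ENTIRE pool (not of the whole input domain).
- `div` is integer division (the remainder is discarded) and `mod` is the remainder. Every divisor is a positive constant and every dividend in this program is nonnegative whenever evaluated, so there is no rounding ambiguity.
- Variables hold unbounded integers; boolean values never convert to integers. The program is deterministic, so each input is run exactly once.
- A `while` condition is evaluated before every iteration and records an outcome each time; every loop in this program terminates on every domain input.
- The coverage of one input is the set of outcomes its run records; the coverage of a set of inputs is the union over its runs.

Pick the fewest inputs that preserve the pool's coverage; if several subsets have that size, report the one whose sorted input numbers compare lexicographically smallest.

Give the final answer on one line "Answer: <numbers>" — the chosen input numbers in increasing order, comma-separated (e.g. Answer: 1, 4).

run #1 (c=1, u=7) runs B1->T, B1->F, B2->F, B3->F, B5->E, B4->F, B6->F; records B1=T, B1=F, B2=F, B3=F, B4=F, B5=E, B6=F
run #2 (c=6, u=7) runs B1->F, B2->F, B3->F, B5->E, B4->T, B5->E, B4->T, B5->E, B4->T, B5->E, B4->T, B5->E, B4->T, B5->E, ...; records B1=F, B2=F, B3=F, B4=T, B4=F, B5=S, B5=E, B6=T
run #3 (c=6, u=5) runs B1->F, B2->T, B5->E, B4->T, B5->E, B4->T, B5->E, B4->T, B5->E, B4->T, B5->S, B4->F, B6->T; records B1=F, B2=T, B4=T, B4=F, B5=S, B5=E, B6=T
run #4 (c=8, u=4) runs B1->F, B2->T, B5->E, B4->T, B5->E, B4->T, B5->E, B4->T, B5->S, B4->F, B6->T; records B1=F, B2=T, B4=T, B4=F, B5=S, B5=E, B6=T
union over all inputs: B1=T, B1=F, B2=T, B2=F, B3=F, B4=T, B4=F, B5=S, B5=E, B6=T, B6=F (11 outcomes)
size 1 is not enough: best union over all size-1 subsets is 8/11
size 2: inputs {1, 3} cover all 11 outcomes, and no lexicographically smaller subset of this size does

Answer: 1, 3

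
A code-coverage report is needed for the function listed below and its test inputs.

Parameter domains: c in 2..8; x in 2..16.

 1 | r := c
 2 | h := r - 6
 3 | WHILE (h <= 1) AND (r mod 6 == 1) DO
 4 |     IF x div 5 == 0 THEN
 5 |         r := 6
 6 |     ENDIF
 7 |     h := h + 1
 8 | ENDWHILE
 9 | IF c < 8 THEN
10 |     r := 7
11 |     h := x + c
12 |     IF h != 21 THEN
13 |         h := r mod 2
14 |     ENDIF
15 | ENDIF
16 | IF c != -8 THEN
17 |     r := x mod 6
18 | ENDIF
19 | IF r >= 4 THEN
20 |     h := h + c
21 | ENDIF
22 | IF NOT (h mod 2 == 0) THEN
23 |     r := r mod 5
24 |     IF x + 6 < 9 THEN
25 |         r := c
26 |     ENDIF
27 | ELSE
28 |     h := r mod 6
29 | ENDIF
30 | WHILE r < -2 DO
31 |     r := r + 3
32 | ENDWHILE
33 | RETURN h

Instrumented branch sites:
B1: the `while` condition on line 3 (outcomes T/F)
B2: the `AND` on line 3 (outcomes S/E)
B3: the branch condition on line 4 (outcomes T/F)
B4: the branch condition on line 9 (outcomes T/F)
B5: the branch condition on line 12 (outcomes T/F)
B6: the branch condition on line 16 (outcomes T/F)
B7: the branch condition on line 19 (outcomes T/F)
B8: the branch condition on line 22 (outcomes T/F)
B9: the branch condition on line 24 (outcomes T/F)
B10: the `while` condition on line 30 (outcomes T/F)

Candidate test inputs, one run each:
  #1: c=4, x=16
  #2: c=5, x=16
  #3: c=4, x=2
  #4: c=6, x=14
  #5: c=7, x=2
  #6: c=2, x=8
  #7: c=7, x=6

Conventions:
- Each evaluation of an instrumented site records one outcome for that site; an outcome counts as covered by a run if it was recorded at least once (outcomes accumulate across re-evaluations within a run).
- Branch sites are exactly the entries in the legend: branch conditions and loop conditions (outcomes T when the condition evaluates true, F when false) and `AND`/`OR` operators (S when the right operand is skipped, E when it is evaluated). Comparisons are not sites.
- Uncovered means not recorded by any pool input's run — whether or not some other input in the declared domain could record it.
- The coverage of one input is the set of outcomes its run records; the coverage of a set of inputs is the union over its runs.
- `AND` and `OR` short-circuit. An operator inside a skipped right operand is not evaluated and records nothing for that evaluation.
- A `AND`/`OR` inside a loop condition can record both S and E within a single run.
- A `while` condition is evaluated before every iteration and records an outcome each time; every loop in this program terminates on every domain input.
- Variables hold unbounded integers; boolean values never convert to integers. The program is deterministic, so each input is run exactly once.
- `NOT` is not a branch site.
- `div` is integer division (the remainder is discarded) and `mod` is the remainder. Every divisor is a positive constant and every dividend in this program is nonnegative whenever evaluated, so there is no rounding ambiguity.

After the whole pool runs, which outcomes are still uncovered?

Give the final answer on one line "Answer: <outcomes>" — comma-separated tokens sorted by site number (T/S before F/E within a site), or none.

run #1 (c=4, x=16) records B1=F, B2=E, B4=T, B5=T, B6=T, B7=T, B8=T, B9=F, B10=F
run #2 (c=5, x=16) records B1=F, B2=E, B4=T, B5=F, B6=T, B7=T, B8=F, B10=F
run #3 (c=4, x=2) records B1=F, B2=E, B4=T, B5=T, B6=T, B7=F, B8=T, B9=T, B10=F
run #4 (c=6, x=14) records B1=F, B2=E, B4=T, B5=T, B6=T, B7=F, B8=T, B9=F, B10=F
run #5 (c=7, x=2) records B1=T, B1=F, B2=S, B2=E, B3=T, B4=T, B5=T, B6=T, B7=F, B8=T, B9=T, B10=F
run #6 (c=2, x=8) records B1=F, B2=E, B4=T, B5=T, B6=T, B7=F, B8=T, B9=F, B10=F
run #7 (c=7, x=6) records B1=T, B1=F, B2=S, B2=E, B3=F, B4=T, B5=T, B6=T, B7=F, B8=T, B9=F, B10=F
union over the pool: B1=T, B1=F, B2=S, B2=E, B3=T, B3=F, B4=T, B5=T, B5=F, B6=T, B7=T, B7=F, B8=T, B8=F, B9=T, B9=F, B10=F
uncovered (3 of 20): B4=F, B6=F, B10=T

Answer: B4=F, B6=F, B10=T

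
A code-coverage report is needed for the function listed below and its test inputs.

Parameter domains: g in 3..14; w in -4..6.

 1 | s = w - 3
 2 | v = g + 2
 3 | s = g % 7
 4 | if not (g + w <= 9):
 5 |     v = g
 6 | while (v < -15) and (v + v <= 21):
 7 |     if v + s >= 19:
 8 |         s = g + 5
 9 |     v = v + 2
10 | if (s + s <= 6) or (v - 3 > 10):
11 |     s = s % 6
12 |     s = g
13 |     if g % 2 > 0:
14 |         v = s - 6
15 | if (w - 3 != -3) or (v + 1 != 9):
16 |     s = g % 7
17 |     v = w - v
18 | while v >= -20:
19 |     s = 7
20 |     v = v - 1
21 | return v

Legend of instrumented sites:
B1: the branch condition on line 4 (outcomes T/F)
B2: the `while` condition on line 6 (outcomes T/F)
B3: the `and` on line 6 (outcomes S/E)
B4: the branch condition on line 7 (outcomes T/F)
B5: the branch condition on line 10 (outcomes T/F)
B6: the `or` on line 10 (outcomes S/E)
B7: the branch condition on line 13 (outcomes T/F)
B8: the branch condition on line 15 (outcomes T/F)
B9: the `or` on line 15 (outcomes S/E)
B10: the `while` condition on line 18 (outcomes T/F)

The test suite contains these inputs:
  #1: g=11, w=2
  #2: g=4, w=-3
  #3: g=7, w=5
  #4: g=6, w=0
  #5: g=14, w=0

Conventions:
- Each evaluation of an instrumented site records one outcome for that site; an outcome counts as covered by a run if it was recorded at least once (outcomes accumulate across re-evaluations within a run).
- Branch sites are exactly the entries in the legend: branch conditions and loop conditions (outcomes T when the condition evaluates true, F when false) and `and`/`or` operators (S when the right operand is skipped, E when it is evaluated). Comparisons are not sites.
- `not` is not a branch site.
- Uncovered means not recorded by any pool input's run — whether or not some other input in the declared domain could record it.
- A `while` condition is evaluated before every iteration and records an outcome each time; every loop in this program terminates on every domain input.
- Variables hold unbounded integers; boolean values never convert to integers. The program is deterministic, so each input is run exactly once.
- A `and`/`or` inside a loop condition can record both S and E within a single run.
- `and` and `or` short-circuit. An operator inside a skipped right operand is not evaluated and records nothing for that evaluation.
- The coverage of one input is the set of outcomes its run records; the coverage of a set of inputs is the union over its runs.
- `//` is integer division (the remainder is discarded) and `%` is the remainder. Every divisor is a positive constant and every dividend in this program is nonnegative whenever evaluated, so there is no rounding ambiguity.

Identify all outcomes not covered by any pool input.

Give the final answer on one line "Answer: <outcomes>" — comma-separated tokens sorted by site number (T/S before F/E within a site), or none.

input #1, g=11, w=2: events B1->T, B3->S, B2->F, B6->E, B5->F, B9->S, B8->T, B10->T, B10->T, B10->T, B10->T, B10->T, B10->T, B10->T, ...; outcomes B1=T, B2=F, B3=S, B5=F, B6=E, B8=T, B9=S, B10=T, B10=F
input #2, g=4, w=-3: events B1->F, B3->S, B2->F, B6->E, B5->F, B9->S, B8->T, B10->T, B10->T, B10->T, B10->T, B10->T, B10->T, B10->T, ...; outcomes B1=F, B2=F, B3=S, B5=F, B6=E, B8=T, B9=S, B10=T, B10=F
input #3, g=7, w=5: events B1->T, B3->S, B2->F, B6->S, B5->T, B7->T, B9->S, B8->T, B10->T, B10->T, B10->T, B10->T, B10->T, B10->T, ...; outcomes B1=T, B2=F, B3=S, B5=T, B6=S, B7=T, B8=T, B9=S, B10=T, B10=F
input #4, g=6, w=0: events B1->F, B3->S, B2->F, B6->E, B5->F, B9->E, B8->F, B10->T, B10->T, B10->T, B10->T, B10->T, B10->T, B10->T, ...; outcomes B1=F, B2=F, B3=S, B5=F, B6=E, B8=F, B9=E, B10=T, B10=F
input #5, g=14, w=0: events B1->T, B3->S, B2->F, B6->S, B5->T, B7->F, B9->E, B8->T, B10->T, B10->T, B10->T, B10->T, B10->T, B10->T, ...; outcomes B1=T, B2=F, B3=S, B5=T, B6=S, B7=F, B8=T, B9=E, B10=T, B10=F
union over the pool: B1=T, B1=F, B2=F, B3=S, B5=T, B5=F, B6=S, B6=E, B7=T, B7=F, B8=T, B8=F, B9=S, B9=E, B10=T, B10=F
uncovered (4 of 20): B2=T, B3=E, B4=T, B4=F

Answer: B2=T, B3=E, B4=T, B4=F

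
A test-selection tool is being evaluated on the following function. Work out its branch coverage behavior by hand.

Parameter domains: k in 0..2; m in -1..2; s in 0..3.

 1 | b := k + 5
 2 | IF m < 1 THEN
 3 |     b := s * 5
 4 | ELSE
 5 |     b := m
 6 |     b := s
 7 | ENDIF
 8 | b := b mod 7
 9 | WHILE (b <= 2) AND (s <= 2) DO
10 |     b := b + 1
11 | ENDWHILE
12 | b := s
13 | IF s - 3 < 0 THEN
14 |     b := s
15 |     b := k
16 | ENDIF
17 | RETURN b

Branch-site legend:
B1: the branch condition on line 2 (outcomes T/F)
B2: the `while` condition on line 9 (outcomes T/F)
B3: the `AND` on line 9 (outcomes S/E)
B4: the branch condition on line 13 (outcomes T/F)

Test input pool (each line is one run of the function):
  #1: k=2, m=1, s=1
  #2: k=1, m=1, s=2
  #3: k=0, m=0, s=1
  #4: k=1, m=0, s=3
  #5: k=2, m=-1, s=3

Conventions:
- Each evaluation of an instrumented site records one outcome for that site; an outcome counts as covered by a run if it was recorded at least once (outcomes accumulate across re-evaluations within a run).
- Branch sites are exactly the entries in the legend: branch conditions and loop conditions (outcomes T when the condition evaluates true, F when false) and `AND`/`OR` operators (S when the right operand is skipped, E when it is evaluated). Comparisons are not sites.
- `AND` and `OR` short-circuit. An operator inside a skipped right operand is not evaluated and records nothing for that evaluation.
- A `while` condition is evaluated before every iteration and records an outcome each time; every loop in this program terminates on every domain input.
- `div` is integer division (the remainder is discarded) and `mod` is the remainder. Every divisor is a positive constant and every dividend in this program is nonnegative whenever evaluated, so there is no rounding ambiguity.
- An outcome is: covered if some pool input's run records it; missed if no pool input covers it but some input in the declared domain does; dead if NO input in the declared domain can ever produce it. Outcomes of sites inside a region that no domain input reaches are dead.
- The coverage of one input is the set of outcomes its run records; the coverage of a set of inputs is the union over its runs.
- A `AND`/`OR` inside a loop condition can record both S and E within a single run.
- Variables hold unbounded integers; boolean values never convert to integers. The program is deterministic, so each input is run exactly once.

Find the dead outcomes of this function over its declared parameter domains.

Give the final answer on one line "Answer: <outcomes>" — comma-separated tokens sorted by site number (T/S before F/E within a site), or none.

exhaustive pass over the 48-input domain:
  reachable outcomes have witnesses, e.g. B1=T (e.g. k=0, m=-1, s=0), B1=F (e.g. k=0, m=1, s=0), B2=T (e.g. k=0, m=-1, s=0), B2=F (e.g. k=0, m=-1, s=0)

Answer: none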